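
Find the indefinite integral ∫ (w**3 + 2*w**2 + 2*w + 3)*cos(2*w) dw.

w**3*sin(2*w)/2 + w**2*sin(2*w) + 3*w**2*cos(2*w)/4 + w*sin(2*w)/4 + w*cos(2*w) + sin(2*w) + cos(2*w)/8 + C

Use integration by parts with u = w**3 + 2*w**2 + 2*w + 3, dv = cos(2*w) dw, so v = sin(2*w)/2.
Apply parts 3 times (tabular method): alternate signs, differentiate u down to 0, integrate dv up.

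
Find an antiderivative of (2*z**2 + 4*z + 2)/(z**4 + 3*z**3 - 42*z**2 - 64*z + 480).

17*log(z - 4)/162 + 32*log(z + 5)/81 - log(z + 6)/2 - 5/(9*z - 36) + C

Factor the denominator: (z - 4)**2*(z + 5)*(z + 6).
Partial-fraction decomposition: -1/(2*(z + 6)) + 32/(81*(z + 5)) + 17/(162*(z - 4)) + 5/(9*(z - 4)**2).
Integrate each term; A/(z−a) gives A·log|z−a|; A/(z−a)² gives −A/(z−a).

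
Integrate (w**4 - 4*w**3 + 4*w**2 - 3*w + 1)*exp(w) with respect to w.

(w**4 - 8*w**3 + 28*w**2 - 59*w + 60)*exp(w) + C

Use integration by parts with u = w**4 - 4*w**3 + 4*w**2 - 3*w + 1, dv = exp(w) dw, so v = exp(w).
Apply parts 4 times (tabular method): alternate signs, differentiate u down to 0, integrate dv up.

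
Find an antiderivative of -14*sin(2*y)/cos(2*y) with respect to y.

7*log(cos(2*y)) + C

Let u = cos(2*y), so du = (-2*sin(2*y)) dy.
Rewriting, the integral becomes 7·∫ 1/u du = 7·log(u).
Substituting back, u = cos(2*y).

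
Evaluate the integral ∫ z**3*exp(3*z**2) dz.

Let u = z², du = 2z dz; rewrite as (1/2)∫ u^1·exp(3u) du.
Now integrate by parts 1 time.

(3*z**2 - 1)*exp(3*z**2)/18 + C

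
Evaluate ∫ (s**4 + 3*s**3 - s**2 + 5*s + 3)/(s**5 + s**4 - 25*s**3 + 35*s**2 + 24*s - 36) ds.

19*log(s - 3)/8 - 49*log(s - 2)/24 + 11*log(s - 1)/28 + log(s + 1)/24 + 13*log(s + 6)/56 + C

Factor the denominator: (s - 3)*(s - 2)*(s - 1)*(s + 1)*(s + 6).
Partial-fraction decomposition: 13/(56*(s + 6)) + 1/(24*(s + 1)) + 11/(28*(s - 1)) - 49/(24*(s - 2)) + 19/(8*(s - 3)).
Integrate each term: A/(s−a) contributes A·log|s−a|.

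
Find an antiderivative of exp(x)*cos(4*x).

4*exp(x)*sin(4*x)/17 + exp(x)*cos(4*x)/17 + C

Let I denote the integral. Integrate by parts with u = cos(4*x), dv = exp(x) dx, so v = exp(x): I = exp(x)*cos(4*x) + 4·∫ exp(x)*sin(4*x) dx.
Apply parts again with u = sin(4*x), dv = exp(x) dx: ∫ exp(x)*sin(4*x) dx = exp(x)*sin(4*x) − 4·I. Substituting back brings back I: I = 4*exp(x)*sin(4*x) + exp(x)*cos(4*x) − 16·I.
Solving for I: (1 + 16)·I equals the remaining terms, so I = (1/17)·(4*exp(x)*sin(4*x) + exp(x)*cos(4*x)).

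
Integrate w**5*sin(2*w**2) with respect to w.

Let u = w², du = 2w dw; rewrite as (1/2)∫ u^2·sin(2u) du.
Now integrate by parts 2 times.

-w**4*cos(2*w**2)/4 + w**2*sin(2*w**2)/4 + cos(2*w**2)/8 + C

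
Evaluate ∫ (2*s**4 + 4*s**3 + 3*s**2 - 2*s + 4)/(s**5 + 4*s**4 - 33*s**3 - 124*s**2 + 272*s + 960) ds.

Factor the denominator: (s - 4)**2*(s + 3)*(s + 4)*(s + 5).
Partial-fraction decomposition: 839/(162*(s + 5)) - 79/(16*(s + 4)) + 13/(14*(s + 3)) + 7529/(9072*(s - 4)) + 29/(18*(s - 4)**2).
Integrate each term; A/(s−a) gives A·log|s−a|; A/(s−a)² gives −A/(s−a).

7529*log(s - 4)/9072 + 13*log(s + 3)/14 - 79*log(s + 4)/16 + 839*log(s + 5)/162 - 29/(18*s - 72) + C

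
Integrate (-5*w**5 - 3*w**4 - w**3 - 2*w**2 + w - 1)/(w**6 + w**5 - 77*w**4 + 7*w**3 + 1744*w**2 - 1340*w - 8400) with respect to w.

5595251*log(w - 5)/853776 - 5981*log(w - 4)/660 - 109*log(w + 2)/5880 + 35129*log(w + 6)/4840 - 77069*log(w + 7)/7920 + 17671/(924*w - 4620) + C

Factor the denominator: (w - 5)**2*(w - 4)*(w + 2)*(w + 6)*(w + 7).
Partial-fraction decomposition: -77069/(7920*(w + 7)) + 35129/(4840*(w + 6)) - 109/(5880*(w + 2)) - 5981/(660*(w - 4)) + 5595251/(853776*(w - 5)) - 17671/(924*(w - 5)**2).
Integrate each term; A/(w−a) gives A·log|w−a|; A/(w−a)² gives −A/(w−a).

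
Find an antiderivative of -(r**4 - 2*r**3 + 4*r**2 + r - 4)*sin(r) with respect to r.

Use integration by parts with u = r**4 - 2*r**3 + 4*r**2 + r - 4, dv = -sin(r) dr, so v = cos(r).
Apply parts 4 times (tabular method): alternate signs, differentiate u down to 0, integrate dv up.

r**4*cos(r) - 4*r**3*sin(r) - 2*r**3*cos(r) + 6*r**2*sin(r) - 8*r**2*cos(r) + 16*r*sin(r) + 13*r*cos(r) - 13*sin(r) + 12*cos(r) + C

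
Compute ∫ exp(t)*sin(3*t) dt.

Let I denote the integral. Integrate by parts with u = sin(3*t), dv = exp(t) dt, so v = exp(t): I = exp(t)*sin(3*t) − 3·∫ exp(t)*cos(3*t) dt.
Apply parts again with u = cos(3*t), dv = exp(t) dt: ∫ exp(t)*cos(3*t) dt = exp(t)*cos(3*t) + 3·I. Substituting back brings back I: I = exp(t)*sin(3*t) - 3*exp(t)*cos(3*t) − 9·I.
Solving for I: (1 + 9)·I equals the remaining terms, so I = (1/10)·(exp(t)*sin(3*t) - 3*exp(t)*cos(3*t)).

exp(t)*sin(3*t)/10 - 3*exp(t)*cos(3*t)/10 + C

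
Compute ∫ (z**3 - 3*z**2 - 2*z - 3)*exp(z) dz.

Use integration by parts with u = z**3 - 3*z**2 - 2*z - 3, dv = exp(z) dz, so v = exp(z).
Apply parts 3 times (tabular method): alternate signs, differentiate u down to 0, integrate dv up.

(z**3 - 6*z**2 + 10*z - 13)*exp(z) + C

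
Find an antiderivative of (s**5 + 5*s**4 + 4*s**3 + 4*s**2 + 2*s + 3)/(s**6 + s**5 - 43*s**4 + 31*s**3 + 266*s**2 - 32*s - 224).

Factor the denominator: (s - 4)**2*(s - 1)*(s + 1)*(s + 2)*(s + 7).
Partial-fraction decomposition: 5989/(29040*(s + 7)) + 31/(540*(s + 2)) - 1/(60*(s + 1)) + 19/(432*(s - 1)) + 15443/(21780*(s - 4)) + 527/(198*(s - 4)**2).
Integrate each term; A/(s−a) gives A·log|s−a|; A/(s−a)² gives −A/(s−a).

15443*log(s - 4)/21780 + 19*log(s - 1)/432 - log(s + 1)/60 + 31*log(s + 2)/540 + 5989*log(s + 7)/29040 - 527/(198*s - 792) + C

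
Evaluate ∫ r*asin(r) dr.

Use integration by parts with u = arcsin(r), dv = r dr.
Then du = 1/sqrt(-r**2 + 1) dr.

r**2*asin(r)/2 + r*sqrt(-r**2 + 1)/4 - asin(r)/4 + C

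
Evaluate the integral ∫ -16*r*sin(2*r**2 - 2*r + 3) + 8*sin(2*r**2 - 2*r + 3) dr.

4*cos(2*r**2 - 2*r + 3) + C

Let u = 2*r**2 - 2*r + 3, so du = (4*r - 2) dr.
Rewriting, the integral becomes -4·∫ sin(u) du = -4·-cos(u).
Substituting back, u = 2*r**2 - 2*r + 3.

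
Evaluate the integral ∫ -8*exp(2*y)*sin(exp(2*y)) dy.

Let u = exp(2*y), so du = (2*exp(2*y)) dy.
Rewriting, the integral becomes -4·∫ sin(u) du = -4·-cos(u).
Substituting back, u = exp(2*y).

4*cos(exp(2*y)) + C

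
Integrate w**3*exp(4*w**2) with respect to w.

(4*w**2 - 1)*exp(4*w**2)/32 + C

Let u = w², du = 2w dw; rewrite as (1/2)∫ u^1·exp(4u) du.
Now integrate by parts 1 time.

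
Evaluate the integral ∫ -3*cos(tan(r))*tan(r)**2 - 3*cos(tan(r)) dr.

Let u = tan(r), so du = (tan(r)**2 + 1) dr.
Rewriting, the integral becomes -3·∫ cos(u) du = -3·sin(u).
Substituting back, u = tan(r).

-3*sin(tan(r)) + C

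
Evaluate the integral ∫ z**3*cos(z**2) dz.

Let u = z², du = 2z dz; rewrite as (1/2)∫ u^1·cos(1u) du.
Now integrate by parts 1 time.

z**2*sin(z**2)/2 + cos(z**2)/2 + C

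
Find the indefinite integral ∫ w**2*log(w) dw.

w**3*log(w)/3 - w**3/9 + C

Use integration by parts with u = log(w), dv = w**2 dw.
Then du = 1/w dw and v = w**3/3.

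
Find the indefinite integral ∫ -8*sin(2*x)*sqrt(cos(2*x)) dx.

8*cos(2*x)**(3/2)/3 + C

Let u = cos(2*x), so du = (-2*sin(2*x)) dx.
Rewriting, the integral becomes 4·∫ √u du = 4·(2/3)u^(3/2).
Substituting back, u = cos(2*x).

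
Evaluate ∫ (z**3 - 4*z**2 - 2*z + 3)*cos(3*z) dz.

z**3*sin(3*z)/3 - 4*z**2*sin(3*z)/3 + z**2*cos(3*z)/3 - 8*z*sin(3*z)/9 - 8*z*cos(3*z)/9 + 35*sin(3*z)/27 - 8*cos(3*z)/27 + C

Use integration by parts with u = z**3 - 4*z**2 - 2*z + 3, dv = cos(3*z) dz, so v = sin(3*z)/3.
Apply parts 3 times (tabular method): alternate signs, differentiate u down to 0, integrate dv up.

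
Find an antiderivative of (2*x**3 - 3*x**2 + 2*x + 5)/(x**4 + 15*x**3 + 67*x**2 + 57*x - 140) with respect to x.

Factor the denominator: (x - 1)*(x + 4)*(x + 5)*(x + 7).
Partial-fraction decomposition: 421/(24*(x + 7)) - 55/(2*(x + 5)) + 179/(15*(x + 4)) + 1/(40*(x - 1)).
Integrate each term: A/(x−a) contributes A·log|x−a|.

log(x - 1)/40 + 179*log(x + 4)/15 - 55*log(x + 5)/2 + 421*log(x + 7)/24 + C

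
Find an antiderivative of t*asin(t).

t**2*asin(t)/2 + t*sqrt(-t**2 + 1)/4 - asin(t)/4 + C

Use integration by parts with u = arcsin(t), dv = t dt.
Then du = 1/sqrt(-t**2 + 1) dt.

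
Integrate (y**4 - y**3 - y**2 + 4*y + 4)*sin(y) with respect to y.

-y**4*cos(y) + 4*y**3*sin(y) + y**3*cos(y) - 3*y**2*sin(y) + 13*y**2*cos(y) - 26*y*sin(y) - 10*y*cos(y) + 10*sin(y) - 30*cos(y) + C

Use integration by parts with u = y**4 - y**3 - y**2 + 4*y + 4, dv = sin(y) dy, so v = -cos(y).
Apply parts 4 times (tabular method): alternate signs, differentiate u down to 0, integrate dv up.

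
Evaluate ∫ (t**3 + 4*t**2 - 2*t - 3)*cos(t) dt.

t**3*sin(t) + 4*t**2*sin(t) + 3*t**2*cos(t) - 8*t*sin(t) + 8*t*cos(t) - 11*sin(t) - 8*cos(t) + C

Use integration by parts with u = t**3 + 4*t**2 - 2*t - 3, dv = cos(t) dt, so v = sin(t).
Apply parts 3 times (tabular method): alternate signs, differentiate u down to 0, integrate dv up.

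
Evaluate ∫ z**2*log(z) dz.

Use integration by parts with u = log(z), dv = z**2 dz.
Then du = 1/z dz and v = z**3/3.

z**3*log(z)/3 - z**3/9 + C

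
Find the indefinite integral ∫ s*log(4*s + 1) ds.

Use integration by parts with u = log(4*s + 1), dv = s ds.
Then du = 4/(4*s + 1) ds and v = s**2/2.

s**2*log(4*s + 1)/2 - s**2/4 + s/8 - log(4*s + 1)/32 + C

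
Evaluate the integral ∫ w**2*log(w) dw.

w**3*log(w)/3 - w**3/9 + C

Use integration by parts with u = log(w), dv = w**2 dw.
Then du = 1/w dw and v = w**3/3.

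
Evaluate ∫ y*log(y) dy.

y**2*log(y)/2 - y**2/4 + C

Use integration by parts with u = log(y), dv = y dy.
Then du = 1/y dy and v = y**2/2.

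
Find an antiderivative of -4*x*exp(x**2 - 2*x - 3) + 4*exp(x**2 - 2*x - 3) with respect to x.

-2*exp(x**2 - 2*x - 3) + C

Let u = x**2 - 2*x - 3, so du = (2*x - 2) dx.
Rewriting, the integral becomes -2·∫ e^u du = -2·e^u.
Substituting back, u = x**2 - 2*x - 3.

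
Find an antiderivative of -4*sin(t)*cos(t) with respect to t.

Let u = cos(t), so du = (-sin(t)) dt.
Rewriting, the integral becomes 4·∫ u^1 du = 4·u^2/2.
Substituting back, u = cos(t).

2*cos(t)**2 + C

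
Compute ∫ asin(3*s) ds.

s*asin(3*s) + sqrt(-9*s**2 + 1)/3 + C

Use integration by parts with u = arcsin(3*s), dv = ds.
Then du = 3/sqrt(-9*s**2 + 1) ds.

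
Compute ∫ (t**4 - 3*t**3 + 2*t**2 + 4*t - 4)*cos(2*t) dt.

Use integration by parts with u = t**4 - 3*t**3 + 2*t**2 + 4*t - 4, dv = cos(2*t) dt, so v = sin(2*t)/2.
Apply parts 4 times (tabular method): alternate signs, differentiate u down to 0, integrate dv up.

t**4*sin(2*t)/2 - 3*t**3*sin(2*t)/2 + t**3*cos(2*t) - t**2*sin(2*t)/2 - 9*t**2*cos(2*t)/4 + 17*t*sin(2*t)/4 - t*cos(2*t)/2 - 7*sin(2*t)/4 + 17*cos(2*t)/8 + C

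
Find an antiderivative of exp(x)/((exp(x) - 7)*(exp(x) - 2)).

Let u = e^x, du = e^x dx.
The integral becomes ∫ du/((u-2)(u-7)); decompose into partial fractions.

log(exp(x) - 7)/5 - log(exp(x) - 2)/5 + C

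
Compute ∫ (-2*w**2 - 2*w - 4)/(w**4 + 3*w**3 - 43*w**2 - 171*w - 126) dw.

-29*log(w - 7)/260 + log(w + 1)/20 - 4*log(w + 3)/15 + 64*log(w + 6)/195 + C

Factor the denominator: (w - 7)*(w + 1)*(w + 3)*(w + 6).
Partial-fraction decomposition: 64/(195*(w + 6)) - 4/(15*(w + 3)) + 1/(20*(w + 1)) - 29/(260*(w - 7)).
Integrate each term: A/(w−a) contributes A·log|w−a|.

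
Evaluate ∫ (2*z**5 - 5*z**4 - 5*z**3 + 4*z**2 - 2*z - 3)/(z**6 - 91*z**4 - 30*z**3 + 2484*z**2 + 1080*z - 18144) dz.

Factor the denominator: (z - 7)*(z - 6)*(z - 3)*(z + 4)*(z + 6)**2.
Partial-fraction decomposition: 11203/(48672*(z + 6)) - 2311/(312*(z + 6)**2) + 2939/(3080*(z + 4)) - 1/(252*(z - 3)) - 2707/(1440*(z - 6)) + 20073/(7436*(z - 7)).
Integrate each term; A/(z−a) gives A·log|z−a|; A/(z−a)² gives −A/(z−a).

20073*log(z - 7)/7436 - 2707*log(z - 6)/1440 - log(z - 3)/252 + 2939*log(z + 4)/3080 + 11203*log(z + 6)/48672 + 2311/(312*z + 1872) + C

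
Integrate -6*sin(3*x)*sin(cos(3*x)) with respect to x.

-2*cos(cos(3*x)) + C

Let u = cos(3*x), so du = (-3*sin(3*x)) dx.
Rewriting, the integral becomes 2·∫ sin(u) du = 2·-cos(u).
Substituting back, u = cos(3*x).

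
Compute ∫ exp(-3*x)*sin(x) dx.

Let I denote the integral. Integrate by parts with u = sin(x), dv = exp(-3*x) dx, so v = -exp(-3*x)/3: I = -exp(-3*x)*sin(x)/3 + (1/3)·∫ exp(-3*x)*cos(x) dx.
Apply parts again with u = cos(x), dv = exp(-3*x) dx: ∫ exp(-3*x)*cos(x) dx = -exp(-3*x)*cos(x)/3 − (1/3)·I. Substituting back brings back I: I = -exp(-3*x)*sin(x)/3 - exp(-3*x)*cos(x)/9 − (1/9)·I.
Solving for I: (1 + 1/9)·I equals the remaining terms, so I = (9/10)·(-exp(-3*x)*sin(x)/3 - exp(-3*x)*cos(x)/9).

-3*exp(-3*x)*sin(x)/10 - exp(-3*x)*cos(x)/10 + C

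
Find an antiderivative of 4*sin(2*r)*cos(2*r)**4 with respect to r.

Let u = cos(2*r), so du = (-2*sin(2*r)) dr.
Rewriting, the integral becomes -2·∫ u^4 du = -2·u^5/5.
Substituting back, u = cos(2*r).

-2*cos(2*r)**5/5 + C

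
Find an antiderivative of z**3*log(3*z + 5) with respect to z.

z**4*log(3*z + 5)/4 - z**4/16 + 5*z**3/36 - 25*z**2/72 + 125*z/108 - 625*log(3*z + 5)/324 + C

Use integration by parts with u = log(3*z + 5), dv = z**3 dz.
Then du = 3/(3*z + 5) dz and v = z**4/4.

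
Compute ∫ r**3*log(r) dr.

r**4*log(r)/4 - r**4/16 + C

Use integration by parts with u = log(r), dv = r**3 dr.
Then du = 1/r dr and v = r**4/4.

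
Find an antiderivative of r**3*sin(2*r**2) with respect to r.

Let u = r², du = 2r dr; rewrite as (1/2)∫ u^1·sin(2u) du.
Now integrate by parts 1 time.

-r**2*cos(2*r**2)/4 + sin(2*r**2)/8 + C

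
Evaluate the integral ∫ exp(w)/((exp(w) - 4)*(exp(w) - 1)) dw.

Let u = e^w, du = e^w dw.
The integral becomes ∫ du/((u-4)(u-1)); decompose into partial fractions.

log(exp(w) - 4)/3 - log(exp(w) - 1)/3 + C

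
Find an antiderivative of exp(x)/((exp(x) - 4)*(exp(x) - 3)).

Let u = e^x, du = e^x dx.
The integral becomes ∫ du/((u-4)(u-3)); decompose into partial fractions.

log(exp(x) - 4) - log(exp(x) - 3) + C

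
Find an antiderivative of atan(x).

x*atan(x) - log(x**2 + 1)/2 + C

Use integration by parts with u = arctan(x), dv = dx.
Then du = 1/(x**2 + 1) dx.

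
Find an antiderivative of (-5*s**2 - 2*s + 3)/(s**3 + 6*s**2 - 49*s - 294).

-128*log(s - 7)/91 + 165*log(s + 6)/13 - 114*log(s + 7)/7 + C

Factor the denominator: (s - 7)*(s + 6)*(s + 7).
Partial-fraction decomposition: -114/(7*(s + 7)) + 165/(13*(s + 6)) - 128/(91*(s - 7)).
Integrate each term: A/(s−a) contributes A·log|s−a|.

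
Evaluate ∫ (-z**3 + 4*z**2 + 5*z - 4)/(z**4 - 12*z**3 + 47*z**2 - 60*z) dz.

log(z)/15 - 2*log(z - 5)/5 - 4*log(z - 4) + 10*log(z - 3)/3 + C

Factor the denominator: z*(z - 5)*(z - 4)*(z - 3).
Partial-fraction decomposition: 10/(3*(z - 3)) - 4/(z - 4) - 2/(5*(z - 5)) + 1/(15*z).
Integrate each term: A/(z−a) contributes A·log|z−a|.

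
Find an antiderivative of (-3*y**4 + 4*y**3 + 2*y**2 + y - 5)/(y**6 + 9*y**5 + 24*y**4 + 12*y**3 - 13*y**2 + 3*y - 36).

Factor the denominator: (y - 1)*(y + 3)**2*(y + 4)*(y**2 + 1).
Partial-fraction decomposition: (57*y + 299)/(1700*(y**2 + 1)) + 1001/(85*(y + 4)) - 9443/(800*(y + 3)) + 341/(40*(y + 3)**2) - 1/(160*(y - 1)).
Integrate each term; A/(y−a) gives A·log|y−a|; the (By+D)/(y²+p²) term gives a log and an atan.

-log(y - 1)/160 - 9443*log(y + 3)/800 + 1001*log(y + 4)/85 + 57*log(y**2 + 1)/3400 + 299*atan(y)/1700 - 341/(40*y + 120) + C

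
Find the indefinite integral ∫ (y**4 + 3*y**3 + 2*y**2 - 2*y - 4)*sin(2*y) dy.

Use integration by parts with u = y**4 + 3*y**3 + 2*y**2 - 2*y - 4, dv = sin(2*y) dy, so v = -cos(2*y)/2.
Apply parts 4 times (tabular method): alternate signs, differentiate u down to 0, integrate dv up.

-y**4*cos(2*y)/2 + y**3*sin(2*y) - 3*y**3*cos(2*y)/2 + 9*y**2*sin(2*y)/4 + y**2*cos(2*y)/2 - y*sin(2*y)/2 + 13*y*cos(2*y)/4 - 13*sin(2*y)/8 + 7*cos(2*y)/4 + C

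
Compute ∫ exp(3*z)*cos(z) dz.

Let I denote the integral. Integrate by parts with u = cos(z), dv = exp(3*z) dz, so v = exp(3*z)/3: I = exp(3*z)*cos(z)/3 + (1/3)·∫ exp(3*z)*sin(z) dz.
Apply parts again with u = sin(z), dv = exp(3*z) dz: ∫ exp(3*z)*sin(z) dz = exp(3*z)*sin(z)/3 − (1/3)·I. Substituting back brings back I: I = exp(3*z)*sin(z)/9 + exp(3*z)*cos(z)/3 − (1/9)·I.
Solving for I: (1 + 1/9)·I equals the remaining terms, so I = (9/10)·(exp(3*z)*sin(z)/9 + exp(3*z)*cos(z)/3).

exp(3*z)*sin(z)/10 + 3*exp(3*z)*cos(z)/10 + C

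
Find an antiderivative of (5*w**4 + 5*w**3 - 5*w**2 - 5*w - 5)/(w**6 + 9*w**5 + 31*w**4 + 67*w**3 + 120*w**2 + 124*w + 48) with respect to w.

Factor the denominator: (w + 1)**2*(w + 3)*(w + 4)*(w**2 + 4).
Partial-fraction decomposition: (99*w - 284)/(260*(w**2 + 4)) - 179/(36*(w + 4)) + 235/(52*(w + 3)) + 13/(180*(w + 1)) - 1/(6*(w + 1)**2).
Integrate each term; A/(w−a) gives A·log|w−a|; the (Bw+D)/(w²+p²) term gives a log and an atan.

13*log(w + 1)/180 + 235*log(w + 3)/52 - 179*log(w + 4)/36 + 99*log(w**2 + 4)/520 - 71*atan(w/2)/130 + 1/(6*w + 6) + C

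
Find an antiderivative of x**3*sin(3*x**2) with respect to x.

-x**2*cos(3*x**2)/6 + sin(3*x**2)/18 + C

Let u = x², du = 2x dx; rewrite as (1/2)∫ u^1·sin(3u) du.
Now integrate by parts 1 time.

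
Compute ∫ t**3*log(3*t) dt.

Use integration by parts with u = log(3*t), dv = t**3 dt.
Then du = 1/t dt and v = t**4/4.

t**4*(log(t) + log(3))/4 - t**4/16 + C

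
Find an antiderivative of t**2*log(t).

t**3*log(t)/3 - t**3/9 + C

Use integration by parts with u = log(t), dv = t**2 dt.
Then du = 1/t dt and v = t**3/3.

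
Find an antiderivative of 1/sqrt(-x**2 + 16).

Substitute x = 4·sin(θ), so dx = 4·cos(θ) dθ and the radical becomes sqrt(-x**2 + 16) = 4·cos(θ) by the Pythagorean identity.
Integrate the resulting trig expression in θ, then back-substitute θ = asin(x/4), sin(θ) = x/4, cos(θ) = sqrt(-x**2 + 16)/4 (absorbing any constant into C).

asin(x/4) + C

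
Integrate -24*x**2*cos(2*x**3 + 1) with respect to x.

-4*sin(2*x**3 + 1) + C

Let u = 2*x**3 + 1, so du = (6*x**2) dx.
Rewriting, the integral becomes -4·∫ cos(u) du = -4·sin(u).
Substituting back, u = 2*x**3 + 1.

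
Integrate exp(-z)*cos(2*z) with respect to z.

2*exp(-z)*sin(2*z)/5 - exp(-z)*cos(2*z)/5 + C

Let I denote the integral. Integrate by parts with u = cos(2*z), dv = exp(-z) dz, so v = -exp(-z): I = -exp(-z)*cos(2*z) − 2·∫ exp(-z)*sin(2*z) dz.
Apply parts again with u = sin(2*z), dv = exp(-z) dz: ∫ exp(-z)*sin(2*z) dz = -exp(-z)*sin(2*z) + 2·I. Substituting back brings back I: I = 2*exp(-z)*sin(2*z) - exp(-z)*cos(2*z) − 4·I.
Solving for I: (1 + 4)·I equals the remaining terms, so I = (1/5)·(2*exp(-z)*sin(2*z) - exp(-z)*cos(2*z)).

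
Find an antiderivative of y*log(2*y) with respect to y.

Use integration by parts with u = log(2*y), dv = y dy.
Then du = 1/y dy and v = y**2/2.

y**2*(log(y) + log(2))/2 - y**2/4 + C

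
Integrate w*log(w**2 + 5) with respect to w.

w**2*log(w**2 + 5)/2 - w**2/2 + 5*log(w**2 + 5)/2 + C

Let u = w**2 + 5, so du = (2*w) dw.
The integral becomes (1/2)·∫ log(u) du; integrate by parts with u′=log(u), dv′=du.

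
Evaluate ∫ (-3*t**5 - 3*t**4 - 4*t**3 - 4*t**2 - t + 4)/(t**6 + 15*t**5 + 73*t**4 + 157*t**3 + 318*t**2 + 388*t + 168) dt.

Factor the denominator: (t + 1)**2*(t + 6)*(t + 7)*(t**2 + 4).
Partial-fraction decomposition: (823*t + 122)/(5300*(t**2 + 4)) - 44405/(1908*(t + 7)) + 2017/(100*(t + 6)) - 47/(900*(t + 1)) + 1/(30*(t + 1)**2).
Integrate each term; A/(t−a) gives A·log|t−a|; the (Bt+D)/(t²+p²) term gives a log and an atan.

-47*log(t + 1)/900 + 2017*log(t + 6)/100 - 44405*log(t + 7)/1908 + 823*log(t**2 + 4)/10600 + 61*atan(t/2)/5300 - 1/(30*t + 30) + C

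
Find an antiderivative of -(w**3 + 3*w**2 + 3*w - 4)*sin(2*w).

w**3*cos(2*w)/2 - 3*w**2*sin(2*w)/4 + 3*w**2*cos(2*w)/2 - 3*w*sin(2*w)/2 + 3*w*cos(2*w)/4 - 3*sin(2*w)/8 - 11*cos(2*w)/4 + C

Use integration by parts with u = w**3 + 3*w**2 + 3*w - 4, dv = -sin(2*w) dw, so v = cos(2*w)/2.
Apply parts 3 times (tabular method): alternate signs, differentiate u down to 0, integrate dv up.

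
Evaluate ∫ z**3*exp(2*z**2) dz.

Let u = z², du = 2z dz; rewrite as (1/2)∫ u^1·exp(2u) du.
Now integrate by parts 1 time.

(2*z**2 - 1)*exp(2*z**2)/8 + C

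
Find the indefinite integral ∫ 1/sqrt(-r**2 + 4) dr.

asin(r/2) + C

Substitute r = 2·sin(θ), so dr = 2·cos(θ) dθ and the radical becomes sqrt(-r**2 + 4) = 2·cos(θ) by the Pythagorean identity.
Integrate the resulting trig expression in θ, then back-substitute θ = asin(r/2), sin(θ) = r/2, cos(θ) = sqrt(-r**2 + 4)/2 (absorbing any constant into C).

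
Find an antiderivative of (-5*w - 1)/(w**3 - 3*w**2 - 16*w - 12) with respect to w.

Factor the denominator: (w - 6)*(w + 1)*(w + 2).
Partial-fraction decomposition: 9/(8*(w + 2)) - 4/(7*(w + 1)) - 31/(56*(w - 6)).
Integrate each term: A/(w−a) contributes A·log|w−a|.

-31*log(w - 6)/56 - 4*log(w + 1)/7 + 9*log(w + 2)/8 + C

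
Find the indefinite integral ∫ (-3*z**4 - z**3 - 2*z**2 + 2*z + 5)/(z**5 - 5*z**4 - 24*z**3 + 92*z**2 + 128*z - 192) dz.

-4159*log(z - 6)/800 + 851*log(z - 4)/288 + log(z - 1)/225 + 47*log(z + 2)/288 - 739*log(z + 4)/800 + C

Factor the denominator: (z - 6)*(z - 4)*(z - 1)*(z + 2)*(z + 4).
Partial-fraction decomposition: -739/(800*(z + 4)) + 47/(288*(z + 2)) + 1/(225*(z - 1)) + 851/(288*(z - 4)) - 4159/(800*(z - 6)).
Integrate each term: A/(z−a) contributes A·log|z−a|.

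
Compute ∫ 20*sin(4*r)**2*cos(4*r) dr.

5*sin(4*r)**3/3 + C

Let u = sin(4*r), so du = (4*cos(4*r)) dr.
Rewriting, the integral becomes 5·∫ u^2 du = 5·u^3/3.
Substituting back, u = sin(4*r).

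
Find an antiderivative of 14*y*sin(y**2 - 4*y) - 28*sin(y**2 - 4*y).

Let u = y**2 - 4*y, so du = (2*y - 4) dy.
Rewriting, the integral becomes 7·∫ sin(u) du = 7·-cos(u).
Substituting back, u = y**2 - 4*y.

-7*cos(y**2 - 4*y) + C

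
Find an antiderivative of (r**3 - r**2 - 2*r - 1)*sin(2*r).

Use integration by parts with u = r**3 - r**2 - 2*r - 1, dv = sin(2*r) dr, so v = -cos(2*r)/2.
Apply parts 3 times (tabular method): alternate signs, differentiate u down to 0, integrate dv up.

-r**3*cos(2*r)/2 + 3*r**2*sin(2*r)/4 + r**2*cos(2*r)/2 - r*sin(2*r)/2 + 7*r*cos(2*r)/4 - 7*sin(2*r)/8 + cos(2*r)/4 + C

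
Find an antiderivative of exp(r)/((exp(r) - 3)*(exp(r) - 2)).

Let u = e^r, du = e^r dr.
The integral becomes ∫ du/((u-3)(u-2)); decompose into partial fractions.

log(exp(r) - 3) - log(exp(r) - 2) + C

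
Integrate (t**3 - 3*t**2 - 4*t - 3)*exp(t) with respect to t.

(t**3 - 6*t**2 + 8*t - 11)*exp(t) + C

Use integration by parts with u = t**3 - 3*t**2 - 4*t - 3, dv = exp(t) dt, so v = exp(t).
Apply parts 3 times (tabular method): alternate signs, differentiate u down to 0, integrate dv up.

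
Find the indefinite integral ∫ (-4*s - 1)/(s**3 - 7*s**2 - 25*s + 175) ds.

Factor the denominator: (s - 7)*(s - 5)*(s + 5).
Partial-fraction decomposition: 19/(120*(s + 5)) + 21/(20*(s - 5)) - 29/(24*(s - 7)).
Integrate each term: A/(s−a) contributes A·log|s−a|.

-29*log(s - 7)/24 + 21*log(s - 5)/20 + 19*log(s + 5)/120 + C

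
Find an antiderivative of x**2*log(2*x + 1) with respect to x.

x**3*log(2*x + 1)/3 - x**3/9 + x**2/12 - x/12 + log(2*x + 1)/24 + C

Use integration by parts with u = log(2*x + 1), dv = x**2 dx.
Then du = 2/(2*x + 1) dx and v = x**3/3.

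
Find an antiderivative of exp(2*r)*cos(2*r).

Let I denote the integral. Integrate by parts with u = cos(2*r), dv = exp(2*r) dr, so v = exp(2*r)/2: I = exp(2*r)*cos(2*r)/2 + ∫ exp(2*r)*sin(2*r) dr.
Apply parts again with u = sin(2*r), dv = exp(2*r) dr: ∫ exp(2*r)*sin(2*r) dr = exp(2*r)*sin(2*r)/2 − I. Substituting back brings back I: I = exp(2*r)*sin(2*r)/2 + exp(2*r)*cos(2*r)/2 − I.
Solving for I: (1 + 1)·I equals the remaining terms, so I = (1/2)·(exp(2*r)*sin(2*r)/2 + exp(2*r)*cos(2*r)/2).

exp(2*r)*sin(2*r)/4 + exp(2*r)*cos(2*r)/4 + C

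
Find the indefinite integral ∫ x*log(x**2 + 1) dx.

x**2*log(x**2 + 1)/2 - x**2/2 + log(x**2 + 1)/2 + C

Let u = x**2 + 1, so du = (2*x) dx.
The integral becomes (1/2)·∫ log(u) du; integrate by parts with u′=log(u), dv′=du.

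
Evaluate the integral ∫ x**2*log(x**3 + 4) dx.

x**3*log(x**3 + 4)/3 - x**3/3 + 4*log(x**3 + 4)/3 + C

Let u = x**3 + 4, so du = (3*x**2) dx.
The integral becomes (1/3)·∫ log(u) du; integrate by parts with u′=log(u), dv′=du.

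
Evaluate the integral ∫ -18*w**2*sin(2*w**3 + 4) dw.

Let u = 2*w**3 + 4, so du = (6*w**2) dw.
Rewriting, the integral becomes -3·∫ sin(u) du = -3·-cos(u).
Substituting back, u = 2*w**3 + 4.

3*cos(2*w**3 + 4) + C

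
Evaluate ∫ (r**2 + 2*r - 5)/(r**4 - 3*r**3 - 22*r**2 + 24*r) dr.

-5*log(r)/24 + 43*log(r - 6)/300 + 2*log(r - 1)/25 - 3*log(r + 4)/200 + C

Factor the denominator: r*(r - 6)*(r - 1)*(r + 4).
Partial-fraction decomposition: -3/(200*(r + 4)) + 2/(25*(r - 1)) + 43/(300*(r - 6)) - 5/(24*r).
Integrate each term: A/(r−a) contributes A·log|r−a|.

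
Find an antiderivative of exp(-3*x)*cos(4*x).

Let I denote the integral. Integrate by parts with u = cos(4*x), dv = exp(-3*x) dx, so v = -exp(-3*x)/3: I = -exp(-3*x)*cos(4*x)/3 − (4/3)·∫ exp(-3*x)*sin(4*x) dx.
Apply parts again with u = sin(4*x), dv = exp(-3*x) dx: ∫ exp(-3*x)*sin(4*x) dx = -exp(-3*x)*sin(4*x)/3 + (4/3)·I. Substituting back brings back I: I = 4*exp(-3*x)*sin(4*x)/9 - exp(-3*x)*cos(4*x)/3 − (16/9)·I.
Solving for I: (1 + 16/9)·I equals the remaining terms, so I = (9/25)·(4*exp(-3*x)*sin(4*x)/9 - exp(-3*x)*cos(4*x)/3).

4*exp(-3*x)*sin(4*x)/25 - 3*exp(-3*x)*cos(4*x)/25 + C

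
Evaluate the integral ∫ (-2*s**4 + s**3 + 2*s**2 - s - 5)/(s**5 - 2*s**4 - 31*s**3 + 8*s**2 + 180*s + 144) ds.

-463*log(s - 6)/336 + 25*log(s - 3)/84 - 5*log(s + 1)/84 + 7*log(s + 2)/16 - 109*log(s + 4)/84 + C

Factor the denominator: (s - 6)*(s - 3)*(s + 1)*(s + 2)*(s + 4).
Partial-fraction decomposition: -109/(84*(s + 4)) + 7/(16*(s + 2)) - 5/(84*(s + 1)) + 25/(84*(s - 3)) - 463/(336*(s - 6)).
Integrate each term: A/(s−a) contributes A·log|s−a|.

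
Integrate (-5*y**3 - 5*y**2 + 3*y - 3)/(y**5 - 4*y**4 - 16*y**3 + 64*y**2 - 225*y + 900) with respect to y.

Factor the denominator: (y - 5)*(y - 4)*(y + 5)*(y**2 + 9).
Partial-fraction decomposition: 3*(39*y - 44)/(425*(y**2 + 9)) + 241/(1530*(y + 5)) + 391/(225*(y - 4)) - 369/(170*(y - 5)).
Integrate each term; A/(y−a) gives A·log|y−a|; the (By+D)/(y²+p²) term gives a log and an atan.

-369*log(y - 5)/170 + 391*log(y - 4)/225 + 241*log(y + 5)/1530 + 117*log(y**2 + 9)/850 - 44*atan(y/3)/425 + C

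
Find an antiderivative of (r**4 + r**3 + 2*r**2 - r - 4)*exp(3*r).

(27*r**4 - 9*r**3 + 63*r**2 - 69*r - 85)*exp(3*r)/81 + C

Use integration by parts with u = r**4 + r**3 + 2*r**2 - r - 4, dv = exp(3*r) dr, so v = exp(3*r)/3.
Apply parts 4 times (tabular method): alternate signs, differentiate u down to 0, integrate dv up.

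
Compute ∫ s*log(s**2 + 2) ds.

Let u = s**2 + 2, so du = (2*s) ds.
The integral becomes (1/2)·∫ log(u) du; integrate by parts with u′=log(u), dv′=du.

s**2*log(s**2 + 2)/2 - s**2/2 + log(s**2 + 2) + C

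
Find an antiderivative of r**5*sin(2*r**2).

Let u = r², du = 2r dr; rewrite as (1/2)∫ u^2·sin(2u) du.
Now integrate by parts 2 times.

-r**4*cos(2*r**2)/4 + r**2*sin(2*r**2)/4 + cos(2*r**2)/8 + C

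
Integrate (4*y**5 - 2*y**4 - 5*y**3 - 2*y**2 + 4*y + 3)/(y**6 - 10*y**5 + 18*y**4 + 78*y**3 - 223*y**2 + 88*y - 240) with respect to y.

5299*log(y - 5)/104 - 667910*log(y - 4)/14161 + 513*log(y + 3)/1960 - 1811*log(y**2 + 1)/75140 + 253*atan(y)/37570 + 3251/(119*y - 476) + C

Factor the denominator: (y - 5)*(y - 4)**2*(y + 3)*(y**2 + 1).
Partial-fraction decomposition: -(1811*y - 253)/(37570*(y**2 + 1)) + 513/(1960*(y + 3)) - 667910/(14161*(y - 4)) - 3251/(119*(y - 4)**2) + 5299/(104*(y - 5)).
Integrate each term; A/(y−a) gives A·log|y−a|; the (By+D)/(y²+p²) term gives a log and an atan.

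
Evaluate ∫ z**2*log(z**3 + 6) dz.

z**3*log(z**3 + 6)/3 - z**3/3 + 2*log(z**3 + 6) + C

Let u = z**3 + 6, so du = (3*z**2) dz.
The integral becomes (1/3)·∫ log(u) du; integrate by parts with u′=log(u), dv′=du.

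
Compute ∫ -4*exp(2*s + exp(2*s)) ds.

Let u = exp(2*s), so du = (2*exp(2*s)) ds.
Rewriting, the integral becomes -2·∫ e^u du = -2·e^u.
Substituting back, u = exp(2*s).

-2*exp(exp(2*s)) + C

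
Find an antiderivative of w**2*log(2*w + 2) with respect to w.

Use integration by parts with u = log(2*w + 2), dv = w**2 dw.
Then du = 2/(2*w + 2) dw and v = w**3/3.

w**3*log(2*w + 2)/3 - w**3/9 + w**2/6 - w/3 + log(w + 1)/3 + C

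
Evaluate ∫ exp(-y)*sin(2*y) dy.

-exp(-y)*sin(2*y)/5 - 2*exp(-y)*cos(2*y)/5 + C

Let I denote the integral. Integrate by parts with u = sin(2*y), dv = exp(-y) dy, so v = -exp(-y): I = -exp(-y)*sin(2*y) + 2·∫ exp(-y)*cos(2*y) dy.
Apply parts again with u = cos(2*y), dv = exp(-y) dy: ∫ exp(-y)*cos(2*y) dy = -exp(-y)*cos(2*y) − 2·I. Substituting back brings back I: I = -exp(-y)*sin(2*y) - 2*exp(-y)*cos(2*y) − 4·I.
Solving for I: (1 + 4)·I equals the remaining terms, so I = (1/5)·(-exp(-y)*sin(2*y) - 2*exp(-y)*cos(2*y)).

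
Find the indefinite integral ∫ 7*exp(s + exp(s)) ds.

Let u = exp(s), so du = (exp(s)) ds.
Rewriting, the integral becomes 7·∫ e^u du = 7·e^u.
Substituting back, u = exp(s).

7*exp(exp(s)) + C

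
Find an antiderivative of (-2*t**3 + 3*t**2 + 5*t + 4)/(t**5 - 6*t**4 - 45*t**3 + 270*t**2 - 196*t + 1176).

Factor the denominator: (t - 7)*(t - 6)*(t + 7)*(t**2 + 4).
Partial-fraction decomposition: (7*t - 10)/(212*(t**2 + 4)) + 401/(4823*(t + 7)) + 29/(52*(t - 6)) - 250/(371*(t - 7)).
Integrate each term; A/(t−a) gives A·log|t−a|; the (Bt+D)/(t²+p²) term gives a log and an atan.

-250*log(t - 7)/371 + 29*log(t - 6)/52 + 401*log(t + 7)/4823 + 7*log(t**2 + 4)/424 - 5*atan(t/2)/212 + C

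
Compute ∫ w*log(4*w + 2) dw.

Use integration by parts with u = log(4*w + 2), dv = w dw.
Then du = 4/(4*w + 2) dw and v = w**2/2.

w**2*log(4*w + 2)/2 - w**2/4 + w/4 - log(2*w + 1)/8 + C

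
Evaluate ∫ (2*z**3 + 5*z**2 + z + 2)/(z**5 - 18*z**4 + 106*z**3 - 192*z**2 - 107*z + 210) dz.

235*log(z - 7)/24 - 124*log(z - 6)/7 + 191*log(z - 5)/24 - log(z - 1)/24 + log(z + 1)/168 + C

Factor the denominator: (z - 7)*(z - 6)*(z - 5)*(z - 1)*(z + 1).
Partial-fraction decomposition: 1/(168*(z + 1)) - 1/(24*(z - 1)) + 191/(24*(z - 5)) - 124/(7*(z - 6)) + 235/(24*(z - 7)).
Integrate each term: A/(z−a) contributes A·log|z−a|.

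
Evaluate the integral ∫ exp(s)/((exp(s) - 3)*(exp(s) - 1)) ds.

log(exp(s) - 3)/2 - log(exp(s) - 1)/2 + C

Let u = e^s, du = e^s ds.
The integral becomes ∫ du/((u-3)(u-1)); decompose into partial fractions.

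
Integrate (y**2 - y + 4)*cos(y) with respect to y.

Use integration by parts with u = y**2 - y + 4, dv = cos(y) dy, so v = sin(y).
Apply parts 2 times (tabular method): alternate signs, differentiate u down to 0, integrate dv up.

y**2*sin(y) - y*sin(y) + 2*y*cos(y) + 2*sin(y) - cos(y) + C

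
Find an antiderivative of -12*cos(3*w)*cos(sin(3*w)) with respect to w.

-4*sin(sin(3*w)) + C

Let u = sin(3*w), so du = (3*cos(3*w)) dw.
Rewriting, the integral becomes -4·∫ cos(u) du = -4·sin(u).
Substituting back, u = sin(3*w).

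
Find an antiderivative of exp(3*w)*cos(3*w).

Let I denote the integral. Integrate by parts with u = cos(3*w), dv = exp(3*w) dw, so v = exp(3*w)/3: I = exp(3*w)*cos(3*w)/3 + ∫ exp(3*w)*sin(3*w) dw.
Apply parts again with u = sin(3*w), dv = exp(3*w) dw: ∫ exp(3*w)*sin(3*w) dw = exp(3*w)*sin(3*w)/3 − I. Substituting back brings back I: I = exp(3*w)*sin(3*w)/3 + exp(3*w)*cos(3*w)/3 − I.
Solving for I: (1 + 1)·I equals the remaining terms, so I = (1/2)·(exp(3*w)*sin(3*w)/3 + exp(3*w)*cos(3*w)/3).

exp(3*w)*sin(3*w)/6 + exp(3*w)*cos(3*w)/6 + C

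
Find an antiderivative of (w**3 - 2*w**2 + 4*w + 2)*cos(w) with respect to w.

w**3*sin(w) - 2*w**2*sin(w) + 3*w**2*cos(w) - 2*w*sin(w) - 4*w*cos(w) + 6*sin(w) - 2*cos(w) + C

Use integration by parts with u = w**3 - 2*w**2 + 4*w + 2, dv = cos(w) dw, so v = sin(w).
Apply parts 3 times (tabular method): alternate signs, differentiate u down to 0, integrate dv up.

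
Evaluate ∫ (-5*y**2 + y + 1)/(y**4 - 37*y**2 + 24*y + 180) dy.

Factor the denominator: (y - 5)*(y - 3)*(y + 2)*(y + 6).
Partial-fraction decomposition: 185/(396*(y + 6)) - 3/(20*(y + 2)) + 41/(90*(y - 3)) - 17/(22*(y - 5)).
Integrate each term: A/(y−a) contributes A·log|y−a|.

-17*log(y - 5)/22 + 41*log(y - 3)/90 - 3*log(y + 2)/20 + 185*log(y + 6)/396 + C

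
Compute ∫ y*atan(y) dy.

y**2*atan(y)/2 - y/2 + atan(y)/2 + C

Use integration by parts with u = arctan(y), dv = y dy.
Then du = 1/(y**2 + 1) dy.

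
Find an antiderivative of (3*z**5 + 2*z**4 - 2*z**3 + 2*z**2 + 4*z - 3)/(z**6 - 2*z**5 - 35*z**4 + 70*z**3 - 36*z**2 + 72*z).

Factor the denominator: z*(z - 6)*(z - 2)*(z + 6)*(z**2 + 1).
Partial-fraction decomposition: 3*(z + 1)/(37*(z**2 + 1)) + 2251/(2368*(z + 6)) - 25/(64*(z - 2)) + 8527/(3552*(z - 6)) - 1/(24*z).
Integrate each term; A/(z−a) gives A·log|z−a|; the (Bz+D)/(z²+p²) term gives a log and an atan.

-log(z)/24 + 8527*log(z - 6)/3552 - 25*log(z - 2)/64 + 2251*log(z + 6)/2368 + 3*log(z**2 + 1)/74 + 3*atan(z)/37 + C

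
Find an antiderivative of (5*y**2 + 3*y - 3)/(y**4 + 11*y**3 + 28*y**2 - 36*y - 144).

23*log(y - 2)/240 - 11*log(y + 3)/5 + 65*log(y + 4)/12 - 53*log(y + 6)/16 + C

Factor the denominator: (y - 2)*(y + 3)*(y + 4)*(y + 6).
Partial-fraction decomposition: -53/(16*(y + 6)) + 65/(12*(y + 4)) - 11/(5*(y + 3)) + 23/(240*(y - 2)).
Integrate each term: A/(y−a) contributes A·log|y−a|.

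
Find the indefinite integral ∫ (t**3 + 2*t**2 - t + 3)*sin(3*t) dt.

-t**3*cos(3*t)/3 + t**2*sin(3*t)/3 - 2*t**2*cos(3*t)/3 + 4*t*sin(3*t)/9 + 5*t*cos(3*t)/9 - 5*sin(3*t)/27 - 23*cos(3*t)/27 + C

Use integration by parts with u = t**3 + 2*t**2 - t + 3, dv = sin(3*t) dt, so v = -cos(3*t)/3.
Apply parts 3 times (tabular method): alternate signs, differentiate u down to 0, integrate dv up.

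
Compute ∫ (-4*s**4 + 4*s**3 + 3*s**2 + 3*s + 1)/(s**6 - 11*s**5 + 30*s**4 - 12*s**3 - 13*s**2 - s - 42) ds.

Factor the denominator: (s - 7)*(s - 3)*(s - 2)*(s + 1)*(s**2 + 1).
Partial-fraction decomposition: (13*s + 41)/(500*(s**2 + 1)) + 7/(192*(s + 1)) - 13/(75*(s - 2)) + 179/(160*(s - 3)) - 8063/(8000*(s - 7)).
Integrate each term; A/(s−a) gives A·log|s−a|; the (Bs+D)/(s²+p²) term gives a log and an atan.

-8063*log(s - 7)/8000 + 179*log(s - 3)/160 - 13*log(s - 2)/75 + 7*log(s + 1)/192 + 13*log(s**2 + 1)/1000 + 41*atan(s)/500 + C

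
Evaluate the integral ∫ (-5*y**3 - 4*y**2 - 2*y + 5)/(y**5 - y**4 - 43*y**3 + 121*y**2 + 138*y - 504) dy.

Factor the denominator: (y - 4)*(y - 3)**2*(y + 2)*(y + 7).
Partial-fraction decomposition: 769/(2750*(y + 7)) - 11/(250*(y + 2)) + 1407/(250*(y - 3)) + 86/(25*(y - 3)**2) - 129/(22*(y - 4)).
Integrate each term; A/(y−a) gives A·log|y−a|; A/(y−a)² gives −A/(y−a).

-129*log(y - 4)/22 + 1407*log(y - 3)/250 - 11*log(y + 2)/250 + 769*log(y + 7)/2750 - 86/(25*y - 75) + C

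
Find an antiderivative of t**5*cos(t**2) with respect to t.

t**4*sin(t**2)/2 + t**2*cos(t**2) - sin(t**2) + C

Let u = t², du = 2t dt; rewrite as (1/2)∫ u^2·cos(1u) du.
Now integrate by parts 2 times.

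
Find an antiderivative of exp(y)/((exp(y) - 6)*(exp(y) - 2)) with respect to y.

log(exp(y) - 6)/4 - log(exp(y) - 2)/4 + C

Let u = e^y, du = e^y dy.
The integral becomes ∫ du/((u-2)(u-6)); decompose into partial fractions.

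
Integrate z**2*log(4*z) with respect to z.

Use integration by parts with u = log(4*z), dv = z**2 dz.
Then du = 1/z dz and v = z**3/3.

z**3*(log(z) + 2*log(2))/3 - z**3/9 + C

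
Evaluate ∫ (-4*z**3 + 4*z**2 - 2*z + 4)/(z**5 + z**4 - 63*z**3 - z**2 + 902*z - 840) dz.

-28*log(z - 6)/55 + 98*log(z - 4)/297 + log(z - 1)/360 - 307*log(z + 5)/594 + 61*log(z + 7)/88 + C

Factor the denominator: (z - 6)*(z - 4)*(z - 1)*(z + 5)*(z + 7).
Partial-fraction decomposition: 61/(88*(z + 7)) - 307/(594*(z + 5)) + 1/(360*(z - 1)) + 98/(297*(z - 4)) - 28/(55*(z - 6)).
Integrate each term: A/(z−a) contributes A·log|z−a|.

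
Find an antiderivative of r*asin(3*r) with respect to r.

Use integration by parts with u = arcsin(3*r), dv = r dr.
Then du = 3/sqrt(-9*r**2 + 1) dr.

r**2*asin(3*r)/2 + r*sqrt(-9*r**2 + 1)/12 - asin(3*r)/36 + C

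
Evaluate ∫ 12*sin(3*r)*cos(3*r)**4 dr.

-4*cos(3*r)**5/5 + C

Let u = cos(3*r), so du = (-3*sin(3*r)) dr.
Rewriting, the integral becomes -4·∫ u^4 du = -4·u^5/5.
Substituting back, u = cos(3*r).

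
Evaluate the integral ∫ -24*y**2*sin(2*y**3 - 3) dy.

Let u = 2*y**3 - 3, so du = (6*y**2) dy.
Rewriting, the integral becomes -4·∫ sin(u) du = -4·-cos(u).
Substituting back, u = 2*y**3 - 3.

4*cos(2*y**3 - 3) + C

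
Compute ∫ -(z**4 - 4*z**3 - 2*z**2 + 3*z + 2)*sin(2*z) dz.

Use integration by parts with u = z**4 - 4*z**3 - 2*z**2 + 3*z + 2, dv = -sin(2*z) dz, so v = cos(2*z)/2.
Apply parts 4 times (tabular method): alternate signs, differentiate u down to 0, integrate dv up.

z**4*cos(2*z)/2 - z**3*sin(2*z) - 2*z**3*cos(2*z) + 3*z**2*sin(2*z) - 5*z**2*cos(2*z)/2 + 5*z*sin(2*z)/2 + 9*z*cos(2*z)/2 - 9*sin(2*z)/4 + 9*cos(2*z)/4 + C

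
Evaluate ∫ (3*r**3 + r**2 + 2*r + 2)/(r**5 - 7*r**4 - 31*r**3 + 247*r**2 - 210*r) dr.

Factor the denominator: r*(r - 7)*(r - 5)*(r - 1)*(r + 6).
Partial-fraction decomposition: -311/(3003*(r + 6)) + 1/(21*(r - 1)) - 103/(110*(r - 5)) + 547/(546*(r - 7)) - 1/(105*r).
Integrate each term: A/(r−a) contributes A·log|r−a|.

-log(r)/105 + 547*log(r - 7)/546 - 103*log(r - 5)/110 + log(r - 1)/21 - 311*log(r + 6)/3003 + C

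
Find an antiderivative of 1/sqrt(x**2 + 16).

Substitute x = 4·tan(θ), so dx = 4·sec(θ)^2 dθ and the radical becomes sqrt(x**2 + 16) = 4·sec(θ) by the Pythagorean identity.
Integrate the resulting trig expression in θ, then back-substitute tan(θ) = x/4, sec(θ) = sqrt(x**2 + 16)/4 (absorbing any constant into C).

log(x + sqrt(x**2 + 16)) + C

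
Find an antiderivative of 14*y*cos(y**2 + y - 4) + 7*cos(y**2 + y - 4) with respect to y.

7*sin(y**2 + y - 4) + C

Let u = y**2 + y - 4, so du = (2*y + 1) dy.
Rewriting, the integral becomes 7·∫ cos(u) du = 7·sin(u).
Substituting back, u = y**2 + y - 4.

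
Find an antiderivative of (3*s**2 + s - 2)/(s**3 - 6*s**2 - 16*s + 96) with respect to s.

28*log(s - 6)/5 - 25*log(s - 4)/8 + 21*log(s + 4)/40 + C

Factor the denominator: (s - 6)*(s - 4)*(s + 4).
Partial-fraction decomposition: 21/(40*(s + 4)) - 25/(8*(s - 4)) + 28/(5*(s - 6)).
Integrate each term: A/(s−a) contributes A·log|s−a|.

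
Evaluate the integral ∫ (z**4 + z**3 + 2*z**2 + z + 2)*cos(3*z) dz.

z**4*sin(3*z)/3 + z**3*sin(3*z)/3 + 4*z**3*cos(3*z)/9 + 2*z**2*sin(3*z)/9 + z**2*cos(3*z)/3 + z*sin(3*z)/9 + 4*z*cos(3*z)/27 + 50*sin(3*z)/81 + cos(3*z)/27 + C

Use integration by parts with u = z**4 + z**3 + 2*z**2 + z + 2, dv = cos(3*z) dz, so v = sin(3*z)/3.
Apply parts 4 times (tabular method): alternate signs, differentiate u down to 0, integrate dv up.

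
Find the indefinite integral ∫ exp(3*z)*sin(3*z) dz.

exp(3*z)*sin(3*z)/6 - exp(3*z)*cos(3*z)/6 + C

Let I denote the integral. Integrate by parts with u = sin(3*z), dv = exp(3*z) dz, so v = exp(3*z)/3: I = exp(3*z)*sin(3*z)/3 − ∫ exp(3*z)*cos(3*z) dz.
Apply parts again with u = cos(3*z), dv = exp(3*z) dz: ∫ exp(3*z)*cos(3*z) dz = exp(3*z)*cos(3*z)/3 + I. Substituting back brings back I: I = exp(3*z)*sin(3*z)/3 - exp(3*z)*cos(3*z)/3 − I.
Solving for I: (1 + 1)·I equals the remaining terms, so I = (1/2)·(exp(3*z)*sin(3*z)/3 - exp(3*z)*cos(3*z)/3).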